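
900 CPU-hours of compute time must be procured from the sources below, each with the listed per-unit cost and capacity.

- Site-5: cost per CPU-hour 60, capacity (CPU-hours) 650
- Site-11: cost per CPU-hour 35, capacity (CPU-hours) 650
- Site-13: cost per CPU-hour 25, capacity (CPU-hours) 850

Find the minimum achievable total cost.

23000

Use sources in increasing cost order.
Site-13 (25): use full 850 — 50 CPU-hours to go.
Site-11 (35): take the remaining 50 — done.
Site-5: unused.
Cost = 850×25 + 50×35 = 23000.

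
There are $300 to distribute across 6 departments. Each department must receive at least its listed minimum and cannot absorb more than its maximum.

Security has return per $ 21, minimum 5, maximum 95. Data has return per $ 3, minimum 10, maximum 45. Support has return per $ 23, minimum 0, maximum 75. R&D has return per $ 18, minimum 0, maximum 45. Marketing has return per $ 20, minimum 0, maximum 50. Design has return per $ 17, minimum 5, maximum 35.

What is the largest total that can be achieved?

5985

Meeting every minimum uses 5+10+0+0+0+5 = 20 $, leaving 280.
Highest return per $ first: Support 23 > Security 21 > Marketing 20 > R&D 18 > Design 17 > Data 3.
Support: +75 to 75 (cap) — 205 left.
Security takes 90 more to reach its cap of 95 — 115 left.
Give Marketing 50 more to hit its cap of 50 — 65 left.
Give R&D 45 more to hit its cap of 45 — 20 left.
Only 20 left; Design takes them to reach 25.
Total = 21×95 + 3×10 + 23×75 + 18×45 + 20×50 + 17×25 = 5985.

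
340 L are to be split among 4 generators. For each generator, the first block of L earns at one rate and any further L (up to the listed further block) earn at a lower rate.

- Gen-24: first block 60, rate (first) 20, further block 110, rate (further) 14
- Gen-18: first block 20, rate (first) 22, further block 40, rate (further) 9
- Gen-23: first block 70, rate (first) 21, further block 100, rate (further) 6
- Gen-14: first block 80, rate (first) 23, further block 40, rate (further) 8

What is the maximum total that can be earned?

Rank every tier by rate: Gen-14/first 23 > Gen-18/first 22 > Gen-23/first 21 > Gen-24/first 20 > Gen-24/second 14 > Gen-18/second 9 > Gen-14/second 8 > Gen-23/second 6.
Gen-14 first at 23: fill all 80 → 260 left.
Gen-18/first (22): +20 → 240 left.
Fill Gen-23 first block (70 at 21) → 170 left.
Gen-24/first (20): +60 → 110 left.
Gen-24/second (14): +110 → 0 left.
Total = 23×80 + 22×20 + 21×70 + 20×60 + 14×110 = 6490.

6490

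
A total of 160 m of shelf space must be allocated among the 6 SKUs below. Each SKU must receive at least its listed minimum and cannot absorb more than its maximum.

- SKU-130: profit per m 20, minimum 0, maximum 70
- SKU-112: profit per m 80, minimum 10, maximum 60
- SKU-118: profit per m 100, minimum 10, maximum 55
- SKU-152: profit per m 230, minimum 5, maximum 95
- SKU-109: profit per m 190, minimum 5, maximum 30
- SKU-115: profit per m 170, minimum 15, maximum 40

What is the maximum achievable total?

31900

Meeting every minimum uses 0+10+10+5+5+15 = 45 m, leaving 115.
Order the SKUs by profit per m: SKU-152 230 > SKU-109 190 > SKU-115 170 > SKU-118 100 > SKU-112 80 > SKU-130 20.
SKU-152 takes 90 more to reach its cap of 95 — 25 left.
SKU-109: +25 to 30 (cap) — 0 left.
Total = 80×10 + 100×10 + 230×95 + 190×30 + 170×15 = 31900.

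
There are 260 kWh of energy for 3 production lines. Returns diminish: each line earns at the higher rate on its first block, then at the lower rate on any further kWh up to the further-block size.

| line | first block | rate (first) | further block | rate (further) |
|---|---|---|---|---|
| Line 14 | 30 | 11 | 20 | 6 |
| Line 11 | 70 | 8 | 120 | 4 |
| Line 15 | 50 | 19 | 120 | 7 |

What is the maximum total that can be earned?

2610

Order all 6 blocks by rate: Line 15/first 19 > Line 14/first 11 > Line 11/first 8 > Line 15/second 7 > Line 14/second 6 > Line 11/second 4.
Line 15 first at 19: fill all 50 → 210 left.
Line 14 first at 11: fill all 30 → 180 left.
Fill Line 11 first block (70 at 8) → 110 left.
110 remain; put them into Line 15 second at 7.
Total = 19×50 + 11×30 + 8×70 + 7×110 = 2610.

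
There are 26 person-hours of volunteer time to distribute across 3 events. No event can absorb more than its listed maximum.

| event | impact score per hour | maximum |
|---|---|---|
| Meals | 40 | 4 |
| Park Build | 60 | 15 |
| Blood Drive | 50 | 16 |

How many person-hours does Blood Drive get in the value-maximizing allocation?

11

Rank by impact score per hour: Park Build 60 > Blood Drive 50 > Meals 40.
Park Build: +15 to 15 (cap) — 11 left.
Blood Drive has room for 16 but only 11 remain, so it gets 11.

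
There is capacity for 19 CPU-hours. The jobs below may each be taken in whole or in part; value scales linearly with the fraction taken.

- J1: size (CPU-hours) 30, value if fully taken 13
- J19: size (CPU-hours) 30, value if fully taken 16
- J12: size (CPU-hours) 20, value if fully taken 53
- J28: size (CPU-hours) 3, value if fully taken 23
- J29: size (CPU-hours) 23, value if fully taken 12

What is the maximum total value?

Rank by value-to-size ratio: J28 23/3≈7.67, J12 53/20≈2.65, J19 16/30≈0.533, J29 12/23≈0.522, J1 13/30≈0.433.
All 3 CPU-hours of J28 fit (value 23) — 16 remain.
Only 16 CPU-hours remain; take 16/20 of J12 for value 53×16/20 = 42.4.
Total value = 65.4.

65.4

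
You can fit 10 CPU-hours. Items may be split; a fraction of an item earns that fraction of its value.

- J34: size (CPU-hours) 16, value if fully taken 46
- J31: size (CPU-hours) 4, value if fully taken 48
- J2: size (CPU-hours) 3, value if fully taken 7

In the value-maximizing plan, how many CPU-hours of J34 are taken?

6

Best value per unit of size first: J31 48/4≈12, J34 46/16≈2.88, J2 7/3≈2.33.
J31: take in full, 4 CPU-hours for value 48 — 6 left.
Only 6 CPU-hours remain; take 6/16 of J34 for value 46×6/16 = 17.25.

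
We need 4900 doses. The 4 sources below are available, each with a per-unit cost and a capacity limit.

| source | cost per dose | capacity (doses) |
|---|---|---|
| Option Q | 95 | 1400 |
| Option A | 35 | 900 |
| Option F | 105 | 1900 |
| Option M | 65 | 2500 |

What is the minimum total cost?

337500

Fill from the cheapest source first.
Take 900 from Option A at 35 ; need 4000 more.
Option M at 65: take all 2500 doses ; 1500 still needed.
Take 1400 from Option Q at 95 ; need 100 more.
Take 100 from Option F at 105 to finish.
Cost = 900×35 + 2500×65 + 1400×95 + 100×105 = 337500.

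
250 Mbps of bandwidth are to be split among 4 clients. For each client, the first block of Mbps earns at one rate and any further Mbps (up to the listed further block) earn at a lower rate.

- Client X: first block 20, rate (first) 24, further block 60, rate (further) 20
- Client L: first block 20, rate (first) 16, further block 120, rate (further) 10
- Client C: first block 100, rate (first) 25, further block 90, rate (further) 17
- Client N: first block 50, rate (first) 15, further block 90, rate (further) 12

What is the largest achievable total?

Order all 8 blocks by rate: Client C/T1 25 > Client X/T1 24 > Client X/T2 20 > Client C/T2 17 > Client L/T1 16 > Client N/T1 15 > Client N/T2 12 > Client L/T2 10.
Client C/T1 (25): +100 ; 150 left.
Client X T1 at 24: fill all 20 ; 130 left.
Fill Client X T2 block (60 at 20) ; 70 left.
Client C T2 at 17: only 70 left, fill 70.
Total = 25×100 + 24×20 + 20×60 + 17×70 = 5370.

5370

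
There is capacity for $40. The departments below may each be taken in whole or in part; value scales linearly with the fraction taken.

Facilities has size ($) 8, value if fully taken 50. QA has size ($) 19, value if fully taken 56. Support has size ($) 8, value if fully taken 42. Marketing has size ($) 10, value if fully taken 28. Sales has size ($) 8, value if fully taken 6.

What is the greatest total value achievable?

162

Sort by value density: Facilities 50/8≈6.25, Support 42/8≈5.25, QA 56/19≈2.95, Marketing 28/10≈2.8, Sales 6/8≈0.75.
All 8 $ of Facilities fit (value 50) ; 32 remain.
All 8 $ of Support fit (value 42) ; 24 remain.
QA: take in full, 19 $ for value 56 ; 5 left.
Only 5 $ remain; take 5/10 of Marketing for value 28×5/10 = 14.
Total value = 162.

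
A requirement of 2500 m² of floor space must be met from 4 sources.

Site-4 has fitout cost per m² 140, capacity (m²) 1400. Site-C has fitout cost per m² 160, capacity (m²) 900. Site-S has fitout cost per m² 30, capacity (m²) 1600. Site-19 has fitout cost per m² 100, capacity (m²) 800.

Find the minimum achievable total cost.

Use sources in increasing cost order.
Site-S at 30: take all 1600 m² → 900 still needed.
Site-19 at 100: take all 800 m² → 100 still needed.
Site-4 at 140: take 100 of its 1400 → requirement met.
Site-C: unused.
Cost = 1600×30 + 800×100 + 100×140 = 142000.

142000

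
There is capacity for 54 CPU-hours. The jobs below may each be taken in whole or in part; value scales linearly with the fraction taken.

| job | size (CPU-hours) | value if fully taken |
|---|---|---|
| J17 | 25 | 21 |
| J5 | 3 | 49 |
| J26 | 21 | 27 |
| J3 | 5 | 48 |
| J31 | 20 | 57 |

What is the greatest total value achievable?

Best value per unit of size first: J5 49/3≈16.3, J3 48/5≈9.6, J31 57/20≈2.85, J26 27/21≈1.29, J17 21/25≈0.84.
All 3 CPU-hours of J5 fit (value 49) ; 51 remain.
Take all of J3 (5 CPU-hours, value 48) ; 46 CPU-hours left.
All 20 CPU-hours of J31 fit (value 57) ; 26 remain.
All 21 CPU-hours of J26 fit (value 27) ; 5 remain.
Fill the last 5 CPU-hours with part of J17: 5/25 of it earns 4.2.
Total value = 185.2.

185.2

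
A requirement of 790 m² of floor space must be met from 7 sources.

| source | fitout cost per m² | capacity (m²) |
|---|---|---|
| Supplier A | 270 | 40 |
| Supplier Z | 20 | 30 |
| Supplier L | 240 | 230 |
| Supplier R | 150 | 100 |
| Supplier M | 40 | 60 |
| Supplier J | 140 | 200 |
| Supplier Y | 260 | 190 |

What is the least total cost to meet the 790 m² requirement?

Use sources in increasing cost order.
Take 30 from Supplier Z at 20 — need 760 more.
Take 60 from Supplier M at 40 — need 700 more.
Supplier J at 140: take all 200 m² — 500 still needed.
Supplier R at 150: take all 100 m² — 400 still needed.
Supplier L (240): use full 230 — 170 m² to go.
Take 170 from Supplier Y at 260 to finish.
Supplier A: unused.
Cost = 30×20 + 60×40 + 200×140 + 100×150 + 230×240 + 170×260 = 145400.

145400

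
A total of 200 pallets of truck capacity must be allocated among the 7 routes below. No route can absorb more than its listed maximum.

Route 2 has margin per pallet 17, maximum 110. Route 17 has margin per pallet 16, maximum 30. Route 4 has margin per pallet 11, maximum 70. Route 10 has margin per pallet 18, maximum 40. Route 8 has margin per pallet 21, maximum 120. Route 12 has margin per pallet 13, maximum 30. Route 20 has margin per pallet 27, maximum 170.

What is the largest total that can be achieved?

Rank by margin per pallet: Route 20 27 > Route 8 21 > Route 10 18 > Route 2 17 > Route 17 16 > Route 12 13 > Route 4 11.
Give Route 20 170 to hit its cap of 170 ; 30 left.
Route 8: +30 (room for 120) → 30. Pool exhausted.
Total = 21×30 + 27×170 = 5220.

5220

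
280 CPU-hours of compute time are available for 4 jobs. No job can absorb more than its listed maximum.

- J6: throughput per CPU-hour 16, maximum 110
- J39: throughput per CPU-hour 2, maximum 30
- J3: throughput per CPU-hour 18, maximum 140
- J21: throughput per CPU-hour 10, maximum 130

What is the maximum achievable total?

4580

Order the jobs by throughput per CPU-hour: J3 18 > J6 16 > J21 10 > J39 2.
Give J3 140 to hit its cap of 140 → 140 left.
J6: +110 to 110 (cap) → 30 left.
J21 has room for 130 but only 30 remain, so it gets 30.
Total = 16×110 + 18×140 + 10×30 = 4580.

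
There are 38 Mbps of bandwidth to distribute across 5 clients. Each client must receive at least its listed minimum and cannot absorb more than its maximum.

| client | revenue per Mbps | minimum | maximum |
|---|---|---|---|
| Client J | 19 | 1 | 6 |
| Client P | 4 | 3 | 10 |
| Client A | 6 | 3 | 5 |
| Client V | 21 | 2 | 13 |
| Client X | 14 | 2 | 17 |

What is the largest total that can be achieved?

599

Meeting every minimum uses 1+3+3+2+2 = 11 Mbps, leaving 27.
Order the clients by revenue per Mbps: Client V 21 > Client J 19 > Client X 14 > Client A 6 > Client P 4.
Give Client V 11 more to hit its cap of 13 → 16 left.
Client J takes 5 more to reach its cap of 6 → 11 left.
Only 11 left; Client X takes them to reach 13.
Total = 19×6 + 4×3 + 6×3 + 21×13 + 14×13 = 599.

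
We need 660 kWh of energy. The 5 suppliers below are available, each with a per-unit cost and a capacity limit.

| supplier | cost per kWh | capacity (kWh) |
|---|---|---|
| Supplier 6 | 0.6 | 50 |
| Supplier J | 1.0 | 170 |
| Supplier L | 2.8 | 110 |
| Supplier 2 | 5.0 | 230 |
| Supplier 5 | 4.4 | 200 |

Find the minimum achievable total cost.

2038

Fill from the cheapest supplier first.
Supplier 6 at 0.6: take all 50 kWh — 610 still needed.
Supplier J (1.0): use full 170 — 440 kWh to go.
Supplier L (2.8): use full 110 — 330 kWh to go.
Supplier 5 (4.4): use full 200 — 130 kWh to go.
Supplier 2 at 5.0: take 130 of its 230 — requirement met.
Cost = 50×0.6 + 170×1.0 + 110×2.8 + 200×4.4 + 130×5.0 = 2038.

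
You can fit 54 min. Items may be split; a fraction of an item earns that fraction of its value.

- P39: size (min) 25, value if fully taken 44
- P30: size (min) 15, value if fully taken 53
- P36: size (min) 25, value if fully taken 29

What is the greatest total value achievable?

113.24

Best value per unit of size first: P30 53/15≈3.53, P39 44/25≈1.76, P36 29/25≈1.16.
All 15 min of P30 fit (value 53) — 39 remain.
Take all of P39 (25 min, value 44) — 14 min left.
Only 14 min remain; take 14/25 of P36 for value 29×14/25 = 16.24.
Total value = 113.24.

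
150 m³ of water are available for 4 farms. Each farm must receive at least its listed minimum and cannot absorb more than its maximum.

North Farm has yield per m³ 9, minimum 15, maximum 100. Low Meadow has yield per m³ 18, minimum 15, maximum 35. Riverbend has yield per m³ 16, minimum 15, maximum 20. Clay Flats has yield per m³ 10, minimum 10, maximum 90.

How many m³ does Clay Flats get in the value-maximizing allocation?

Meeting every minimum uses 15+15+15+10 = 55 m³, leaving 95.
Order the farms by yield per m³: Low Meadow 18 > Riverbend 16 > Clay Flats 10 > North Farm 9.
Low Meadow: +20 to 35 (cap) — 75 left.
Give Riverbend 5 more to hit its cap of 20 — 70 left.
Only 70 left; Clay Flats takes them to reach 80.

80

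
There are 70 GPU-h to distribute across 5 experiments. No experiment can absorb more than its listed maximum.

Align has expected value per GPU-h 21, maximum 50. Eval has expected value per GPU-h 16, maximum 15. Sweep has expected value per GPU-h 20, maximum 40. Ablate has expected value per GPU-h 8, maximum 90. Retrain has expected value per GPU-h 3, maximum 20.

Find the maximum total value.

1450

Order the experiments by expected value per GPU-h: Align 21 > Sweep 20 > Eval 16 > Ablate 8 > Retrain 3.
Give Align 50 to hit its cap of 50 ; 20 left.
Only 20 left; Sweep takes them to reach 20.
Total = 21×50 + 20×20 = 1450.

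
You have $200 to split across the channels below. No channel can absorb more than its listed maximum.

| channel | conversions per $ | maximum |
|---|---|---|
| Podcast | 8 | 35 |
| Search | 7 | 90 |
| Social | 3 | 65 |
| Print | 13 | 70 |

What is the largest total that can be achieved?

1835

Order the channels by conversions per $: Print 13 > Podcast 8 > Search 7 > Social 3.
Print takes 70 to reach its cap of 70 ; 130 left.
Podcast: +35 to 35 (cap) ; 95 left.
Search: +90 to 90 (cap) ; 5 left.
Social: +5 (room for 65) → 5. Pool exhausted.
Total = 8×35 + 7×90 + 3×5 + 13×70 = 1835.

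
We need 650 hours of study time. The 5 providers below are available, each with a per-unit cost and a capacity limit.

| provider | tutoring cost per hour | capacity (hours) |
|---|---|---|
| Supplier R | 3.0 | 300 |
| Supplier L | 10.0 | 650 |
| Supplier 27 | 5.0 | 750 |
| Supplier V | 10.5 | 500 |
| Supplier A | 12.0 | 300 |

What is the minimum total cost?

Cheapest first:
Supplier R at 3.0: take all 300 hours — 350 still needed.
Supplier 27 (5.0): take the remaining 350 — done.
Supplier L, Supplier V, Supplier A: unused.
Cost = 300×3.0 + 350×5.0 = 2650.

2650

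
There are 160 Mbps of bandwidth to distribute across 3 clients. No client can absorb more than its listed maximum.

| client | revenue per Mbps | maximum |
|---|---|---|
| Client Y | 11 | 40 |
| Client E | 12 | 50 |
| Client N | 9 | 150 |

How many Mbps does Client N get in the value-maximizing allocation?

70

Rank by revenue per Mbps: Client E 12 > Client Y 11 > Client N 9.
Client E takes 50 to reach its cap of 50 ; 110 left.
Client Y: +40 to 40 (cap) ; 70 left.
Only 70 left; Client N takes them to reach 70.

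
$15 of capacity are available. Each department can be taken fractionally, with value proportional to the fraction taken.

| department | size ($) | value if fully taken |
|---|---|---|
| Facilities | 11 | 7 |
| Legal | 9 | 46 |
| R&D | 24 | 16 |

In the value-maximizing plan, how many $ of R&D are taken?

Rank by value-to-size ratio: Legal 46/9≈5.11, R&D 16/24≈0.667, Facilities 7/11≈0.636.
Take all of Legal (9 $, value 46) ; 6 $ left.
Fill the last 6 $ with part of R&D: 6/24 of it earns 4.

6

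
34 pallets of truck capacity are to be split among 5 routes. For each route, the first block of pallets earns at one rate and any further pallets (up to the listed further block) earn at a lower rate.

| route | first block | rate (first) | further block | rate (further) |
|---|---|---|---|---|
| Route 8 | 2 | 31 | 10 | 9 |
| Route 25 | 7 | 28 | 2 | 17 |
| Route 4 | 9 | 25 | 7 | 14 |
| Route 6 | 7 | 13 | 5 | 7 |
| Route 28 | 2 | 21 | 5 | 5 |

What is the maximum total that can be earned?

Order all 10 blocks by rate: Route 8/first 31 > Route 25/first 28 > Route 4/first 25 > Route 28/first 21 > Route 25/second 17 > Route 4/second 14 > Route 6/first 13 > Route 8/second 9 > Route 6/second 7 > Route 28/second 5.
Route 8/first (31): +2 ; 32 left.
Route 25/first (28): +7 ; 25 left.
Route 4 first at 25: fill all 9 ; 16 left.
Route 28/first (21): +2 ; 14 left.
Fill Route 25 second block (2 at 17) ; 12 left.
Fill Route 4 second block (7 at 14) ; 5 left.
Route 6 first at 13: only 5 left, fill 5.
Total = 31×2 + 28×7 + 25×9 + 21×2 + 17×2 + 14×7 + 13×5 = 722.

722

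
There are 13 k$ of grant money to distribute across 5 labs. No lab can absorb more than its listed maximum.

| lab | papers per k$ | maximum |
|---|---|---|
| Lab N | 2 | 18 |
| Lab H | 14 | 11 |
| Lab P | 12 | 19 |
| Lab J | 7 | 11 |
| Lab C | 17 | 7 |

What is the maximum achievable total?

Rank by papers per k$: Lab C 17 > Lab H 14 > Lab P 12 > Lab J 7 > Lab N 2.
Lab C: +7 to 7 (cap) ; 6 left.
Only 6 left; Lab H takes them to reach 6.
Total = 14×6 + 17×7 = 203.

203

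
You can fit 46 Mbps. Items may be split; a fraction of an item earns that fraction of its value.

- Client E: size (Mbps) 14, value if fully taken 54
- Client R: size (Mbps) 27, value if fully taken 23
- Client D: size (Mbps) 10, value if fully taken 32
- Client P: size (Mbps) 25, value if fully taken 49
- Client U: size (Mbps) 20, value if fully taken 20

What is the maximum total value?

129.12

Sort by value density: Client E 54/14≈3.86, Client D 32/10≈3.2, Client P 49/25≈1.96, Client U 20/20≈1, Client R 23/27≈0.852.
Take all of Client E (14 Mbps, value 54) — 32 Mbps left.
Client D: take in full, 10 Mbps for value 32 — 22 left.
22 Mbps left: a 22/25 share of Client P gives 49×22/25 = 43.12.
Total value = 129.12.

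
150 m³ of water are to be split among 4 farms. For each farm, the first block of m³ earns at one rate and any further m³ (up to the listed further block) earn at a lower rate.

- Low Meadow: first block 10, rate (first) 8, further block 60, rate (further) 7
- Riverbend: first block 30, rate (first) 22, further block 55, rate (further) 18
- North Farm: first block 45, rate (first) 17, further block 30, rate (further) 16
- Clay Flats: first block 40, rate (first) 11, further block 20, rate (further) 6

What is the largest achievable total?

2735

Rank every tier by rate: Riverbend/tier1 22 > Riverbend/tier2 18 > North Farm/tier1 17 > North Farm/tier2 16 > Clay Flats/tier1 11 > Low Meadow/tier1 8 > Low Meadow/tier2 7 > Clay Flats/tier2 6.
Riverbend tier1 at 22: fill all 30 — 120 left.
Riverbend/tier2 (18): +55 — 65 left.
North Farm/tier1 (17): +45 — 20 left.
North Farm tier2 at 16: only 20 left, fill 20.
Total = 22×30 + 18×55 + 17×45 + 16×20 = 2735.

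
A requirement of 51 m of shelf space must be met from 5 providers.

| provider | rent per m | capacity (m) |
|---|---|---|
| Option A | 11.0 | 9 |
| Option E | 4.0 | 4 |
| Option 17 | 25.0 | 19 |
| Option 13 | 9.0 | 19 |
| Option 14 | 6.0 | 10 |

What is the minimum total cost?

Fill from the cheapest provider first.
Option E (4.0): use full 4 ; 47 m to go.
Option 14 at 6.0: take all 10 m ; 37 still needed.
Option 13 at 9.0: take all 19 m ; 18 still needed.
Option A at 11.0: take all 9 m ; 9 still needed.
Option 17 (25.0): take the remaining 9 ; done.
Cost = 4×4.0 + 10×6.0 + 19×9.0 + 9×11.0 + 9×25.0 = 571.

571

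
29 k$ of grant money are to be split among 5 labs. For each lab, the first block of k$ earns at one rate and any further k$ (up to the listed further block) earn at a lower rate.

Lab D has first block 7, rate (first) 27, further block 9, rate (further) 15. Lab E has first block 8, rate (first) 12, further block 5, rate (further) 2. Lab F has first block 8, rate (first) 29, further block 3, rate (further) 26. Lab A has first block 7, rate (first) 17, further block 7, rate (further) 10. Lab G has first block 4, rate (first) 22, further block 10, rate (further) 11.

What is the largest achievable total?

706

Order all 10 blocks by rate: Lab F/tier1 29 > Lab D/tier1 27 > Lab F/tier2 26 > Lab G/tier1 22 > Lab A/tier1 17 > Lab D/tier2 15 > Lab E/tier1 12 > Lab G/tier2 11 > Lab A/tier2 10 > Lab E/tier2 2.
Lab F/tier1 (29): +8 → 21 left.
Lab D/tier1 (27): +7 → 14 left.
Lab F tier2 at 26: fill all 3 → 11 left.
Lab G/tier1 (22): +4 → 7 left.
Fill Lab A tier1 block (7 at 17) → 0 left.
Total = 29×8 + 27×7 + 26×3 + 22×4 + 17×7 = 706.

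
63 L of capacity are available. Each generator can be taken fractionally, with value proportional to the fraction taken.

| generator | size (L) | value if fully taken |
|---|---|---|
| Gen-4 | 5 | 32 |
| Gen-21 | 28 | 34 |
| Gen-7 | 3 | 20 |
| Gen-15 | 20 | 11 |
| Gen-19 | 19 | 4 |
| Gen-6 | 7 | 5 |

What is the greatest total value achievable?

Sort by value density: Gen-7 20/3≈6.67, Gen-4 32/5≈6.4, Gen-21 34/28≈1.21, Gen-6 5/7≈0.714, Gen-15 11/20≈0.55, Gen-19 4/19≈0.211.
All 3 L of Gen-7 fit (value 20) — 60 remain.
Gen-4: take in full, 5 L for value 32 — 55 left.
Take all of Gen-21 (28 L, value 34) — 27 L left.
All 7 L of Gen-6 fit (value 5) — 20 remain.
Take all of Gen-15 (20 L, value 11) — 0 L left.
Total value = 102.

102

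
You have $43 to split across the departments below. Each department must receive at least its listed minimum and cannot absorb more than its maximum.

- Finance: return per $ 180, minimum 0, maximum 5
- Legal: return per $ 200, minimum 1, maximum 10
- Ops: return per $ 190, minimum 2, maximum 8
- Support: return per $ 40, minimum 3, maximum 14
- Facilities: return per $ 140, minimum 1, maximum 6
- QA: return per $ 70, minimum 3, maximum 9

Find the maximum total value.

Meeting every minimum uses 0+1+2+3+1+3 = 10 $, leaving 33.
Rank by return per $: Legal 200 > Ops 190 > Finance 180 > Facilities 140 > QA 70 > Support 40.
Give Legal 9 more to hit its cap of 10 → 24 left.
Ops takes 6 more to reach its cap of 8 → 18 left.
Give Finance 5 more to hit its cap of 5 → 13 left.
Give Facilities 5 more to hit its cap of 6 → 8 left.
QA takes 6 more to reach its cap of 9 → 2 left.
Support has room for 11 more but only 2 remain, so it gets 5.
Total = 180×5 + 200×10 + 190×8 + 40×5 + 140×6 + 70×9 = 6090.

6090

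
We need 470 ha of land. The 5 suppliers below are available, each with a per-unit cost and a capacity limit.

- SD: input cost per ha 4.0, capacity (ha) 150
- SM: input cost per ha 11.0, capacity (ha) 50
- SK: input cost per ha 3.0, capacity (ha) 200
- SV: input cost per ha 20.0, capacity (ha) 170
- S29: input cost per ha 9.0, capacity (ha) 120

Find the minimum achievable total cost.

Fill from the cheapest supplier first.
Take 200 from SK at 3.0 — need 270 more.
Take 150 from SD at 4.0 — need 120 more.
Take 120 from S29 at 9.0 — need 0 more.
SM, SV: unused.
Cost = 200×3.0 + 150×4.0 + 120×9.0 = 2280.

2280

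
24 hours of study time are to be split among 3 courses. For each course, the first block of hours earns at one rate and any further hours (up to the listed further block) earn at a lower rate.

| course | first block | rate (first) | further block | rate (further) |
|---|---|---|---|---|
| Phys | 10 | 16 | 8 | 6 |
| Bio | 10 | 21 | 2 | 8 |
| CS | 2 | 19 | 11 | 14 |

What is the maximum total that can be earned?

Rank every tier by rate: Bio/first 21 > CS/first 19 > Phys/first 16 > CS/second 14 > Bio/second 8 > Phys/second 6.
Bio first at 21: fill all 10 → 14 left.
Fill CS first block (2 at 19) → 12 left.
Fill Phys first block (10 at 16) → 2 left.
CS/second: +2 of 11 at 14; pool empty.
Total = 21×10 + 19×2 + 16×10 + 14×2 = 436.

436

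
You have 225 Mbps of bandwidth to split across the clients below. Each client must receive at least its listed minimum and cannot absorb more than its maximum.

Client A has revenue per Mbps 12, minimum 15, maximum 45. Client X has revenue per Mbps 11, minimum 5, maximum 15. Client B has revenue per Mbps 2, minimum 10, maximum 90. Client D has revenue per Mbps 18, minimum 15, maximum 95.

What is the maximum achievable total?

2555

Meeting every minimum uses 15+5+10+15 = 45 Mbps, leaving 180.
Order the clients by revenue per Mbps: Client D 18 > Client A 12 > Client X 11 > Client B 2.
Client D takes 80 more to reach its cap of 95 — 100 left.
Client A: +30 to 45 (cap) — 70 left.
Give Client X 10 more to hit its cap of 15 — 60 left.
Client B: +60 (room for 80) → 70. Pool exhausted.
Total = 12×45 + 11×15 + 2×70 + 18×95 = 2555.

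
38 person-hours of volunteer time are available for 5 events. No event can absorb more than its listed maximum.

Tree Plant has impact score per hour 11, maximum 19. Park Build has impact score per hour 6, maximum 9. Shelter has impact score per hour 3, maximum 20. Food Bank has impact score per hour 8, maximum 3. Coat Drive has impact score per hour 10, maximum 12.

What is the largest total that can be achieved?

377

Rank by impact score per hour: Tree Plant 11 > Coat Drive 10 > Food Bank 8 > Park Build 6 > Shelter 3.
Tree Plant takes 19 to reach its cap of 19 — 19 left.
Coat Drive: +12 to 12 (cap) — 7 left.
Food Bank takes 3 to reach its cap of 3 — 4 left.
Park Build: +4 (room for 9) → 4. Pool exhausted.
Total = 11×19 + 6×4 + 8×3 + 10×12 = 377.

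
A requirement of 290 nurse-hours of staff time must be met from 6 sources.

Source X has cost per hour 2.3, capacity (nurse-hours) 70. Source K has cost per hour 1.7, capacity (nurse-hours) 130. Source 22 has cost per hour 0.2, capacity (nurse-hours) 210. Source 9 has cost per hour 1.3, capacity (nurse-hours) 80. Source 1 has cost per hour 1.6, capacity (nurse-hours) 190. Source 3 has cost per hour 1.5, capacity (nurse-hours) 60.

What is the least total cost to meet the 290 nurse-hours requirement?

146

Fill from the cheapest source first.
Source 22 at 0.2: take all 210 nurse-hours — 80 still needed.
Source 9 at 1.3: take all 80 nurse-hours — 0 still needed.
Source 3, Source 1, Source K, Source X: unused.
Cost = 210×0.2 + 80×1.3 = 146.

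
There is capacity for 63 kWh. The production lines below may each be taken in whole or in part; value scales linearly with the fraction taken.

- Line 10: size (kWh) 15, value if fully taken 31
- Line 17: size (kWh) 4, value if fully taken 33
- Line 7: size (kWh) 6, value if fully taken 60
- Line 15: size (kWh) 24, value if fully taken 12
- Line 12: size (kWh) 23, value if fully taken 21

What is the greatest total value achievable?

Rank by value-to-size ratio: Line 7 60/6≈10, Line 17 33/4≈8.25, Line 10 31/15≈2.07, Line 12 21/23≈0.913, Line 15 12/24≈0.5.
All 6 kWh of Line 7 fit (value 60) — 57 remain.
Line 17: take in full, 4 kWh for value 33 — 53 left.
Take all of Line 10 (15 kWh, value 31) — 38 kWh left.
Take all of Line 12 (23 kWh, value 21) — 15 kWh left.
Fill the last 15 kWh with part of Line 15: 15/24 of it earns 7.5.
Total value = 152.5.

152.5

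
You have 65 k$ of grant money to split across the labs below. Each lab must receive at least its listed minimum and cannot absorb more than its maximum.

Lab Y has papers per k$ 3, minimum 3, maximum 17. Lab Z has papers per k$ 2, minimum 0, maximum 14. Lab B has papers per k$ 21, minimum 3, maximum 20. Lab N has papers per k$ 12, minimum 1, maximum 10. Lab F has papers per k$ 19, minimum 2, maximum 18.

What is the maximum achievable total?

933

Meeting every minimum uses 3+0+3+1+2 = 9 k$, leaving 56.
Order the labs by papers per k$: Lab B 21 > Lab F 19 > Lab N 12 > Lab Y 3 > Lab Z 2.
Give Lab B 17 more to hit its cap of 20 — 39 left.
Give Lab F 16 more to hit its cap of 18 — 23 left.
Give Lab N 9 more to hit its cap of 10 — 14 left.
Give Lab Y 14 more to hit its cap of 17 — 0 left.
Total = 3×17 + 21×20 + 12×10 + 19×18 = 933.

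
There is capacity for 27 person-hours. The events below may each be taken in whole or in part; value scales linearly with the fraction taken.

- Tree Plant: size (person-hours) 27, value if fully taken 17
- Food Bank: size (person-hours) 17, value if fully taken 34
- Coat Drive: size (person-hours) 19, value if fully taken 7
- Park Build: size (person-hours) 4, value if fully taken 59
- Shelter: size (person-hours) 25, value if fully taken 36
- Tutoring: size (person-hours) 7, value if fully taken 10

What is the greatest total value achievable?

Best value per unit of size first: Park Build 59/4≈14.8, Food Bank 34/17≈2, Shelter 36/25≈1.44, Tutoring 10/7≈1.43, Tree Plant 17/27≈0.63, Coat Drive 7/19≈0.368.
All 4 person-hours of Park Build fit (value 59) → 23 remain.
Take all of Food Bank (17 person-hours, value 34) → 6 person-hours left.
6 person-hours left: a 6/25 share of Shelter gives 36×6/25 = 8.64.
Total value = 101.64.

101.64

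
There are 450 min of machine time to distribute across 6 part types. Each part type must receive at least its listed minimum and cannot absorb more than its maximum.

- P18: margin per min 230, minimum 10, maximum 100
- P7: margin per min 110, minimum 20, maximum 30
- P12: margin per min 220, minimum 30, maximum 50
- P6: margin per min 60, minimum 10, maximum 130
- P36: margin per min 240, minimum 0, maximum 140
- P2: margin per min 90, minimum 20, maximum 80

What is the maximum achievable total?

Meeting every minimum uses 10+20+30+10+0+20 = 90 min, leaving 360.
Rank by margin per min: P36 240 > P18 230 > P12 220 > P7 110 > P2 90 > P6 60.
P36: +140 to 140 (cap) — 220 left.
P18: +90 to 100 (cap) — 130 left.
P12: +20 to 50 (cap) — 110 left.
P7: +10 to 30 (cap) — 100 left.
Give P2 60 more to hit its cap of 80 — 40 left.
P6 has room for 120 more but only 40 remain, so it gets 50.
Total = 230×100 + 110×30 + 220×50 + 60×50 + 240×140 + 90×80 = 81100.

81100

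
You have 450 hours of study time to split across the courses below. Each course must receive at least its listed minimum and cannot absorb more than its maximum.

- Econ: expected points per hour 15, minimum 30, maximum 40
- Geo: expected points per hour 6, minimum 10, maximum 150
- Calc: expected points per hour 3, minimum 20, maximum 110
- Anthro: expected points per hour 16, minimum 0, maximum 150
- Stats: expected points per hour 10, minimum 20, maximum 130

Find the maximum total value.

Meeting every minimum uses 30+10+20+0+20 = 80 hours, leaving 370.
Order the courses by expected points per hour: Anthro 16 > Econ 15 > Stats 10 > Geo 6 > Calc 3.
Anthro takes 150 more to reach its cap of 150 → 220 left.
Econ takes 10 more to reach its cap of 40 → 210 left.
Give Stats 110 more to hit its cap of 130 → 100 left.
Geo has room for 140 more but only 100 remain, so it gets 110.
Total = 15×40 + 6×110 + 3×20 + 16×150 + 10×130 = 5020.

5020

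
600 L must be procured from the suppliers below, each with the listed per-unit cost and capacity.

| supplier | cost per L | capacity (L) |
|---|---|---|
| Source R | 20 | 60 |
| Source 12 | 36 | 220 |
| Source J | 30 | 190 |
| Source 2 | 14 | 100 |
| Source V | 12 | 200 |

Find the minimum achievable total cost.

12500

Use suppliers in increasing cost order.
Source V at 12: take all 200 L — 400 still needed.
Source 2 at 14: take all 100 L — 300 still needed.
Source R at 20: take all 60 L — 240 still needed.
Source J at 30: take all 190 L — 50 still needed.
Source 12 at 36: take 50 of its 220 — requirement met.
Cost = 200×12 + 100×14 + 60×20 + 190×30 + 50×36 = 12500.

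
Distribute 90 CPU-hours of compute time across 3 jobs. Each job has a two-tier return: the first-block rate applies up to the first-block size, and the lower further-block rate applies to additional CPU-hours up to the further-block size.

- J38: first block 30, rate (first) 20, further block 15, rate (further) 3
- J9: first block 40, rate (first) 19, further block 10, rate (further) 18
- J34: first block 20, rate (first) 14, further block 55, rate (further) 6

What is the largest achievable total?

1680

Order all 6 blocks by rate: J38/tier1 20 > J9/tier1 19 > J9/tier2 18 > J34/tier1 14 > J34/tier2 6 > J38/tier2 3.
Fill J38 tier1 block (30 at 20) — 60 left.
Fill J9 tier1 block (40 at 19) — 20 left.
Fill J9 tier2 block (10 at 18) — 10 left.
10 remain; put them into J34 tier1 at 14.
Total = 20×30 + 19×40 + 18×10 + 14×10 = 1680.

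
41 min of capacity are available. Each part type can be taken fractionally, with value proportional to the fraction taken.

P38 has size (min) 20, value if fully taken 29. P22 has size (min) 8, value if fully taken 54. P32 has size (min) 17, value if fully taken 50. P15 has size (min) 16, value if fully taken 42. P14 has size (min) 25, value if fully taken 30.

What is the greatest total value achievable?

146

Rank by value-to-size ratio: P22 54/8≈6.75, P32 50/17≈2.94, P15 42/16≈2.62, P38 29/20≈1.45, P14 30/25≈1.2.
Take all of P22 (8 min, value 54) — 33 min left.
Take all of P32 (17 min, value 50) — 16 min left.
All 16 min of P15 fit (value 42) — 0 remain.
Total value = 146.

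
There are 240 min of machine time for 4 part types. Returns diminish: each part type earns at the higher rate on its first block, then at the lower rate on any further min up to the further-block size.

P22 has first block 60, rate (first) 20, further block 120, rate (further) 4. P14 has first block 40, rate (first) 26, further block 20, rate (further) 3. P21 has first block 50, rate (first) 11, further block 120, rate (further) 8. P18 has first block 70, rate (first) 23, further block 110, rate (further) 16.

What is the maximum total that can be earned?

Order all 8 blocks by rate: P14/T1 26 > P18/T1 23 > P22/T1 20 > P18/T2 16 > P21/T1 11 > P21/T2 8 > P22/T2 4 > P14/T2 3.
P14 T1 at 26: fill all 40 ; 200 left.
P18 T1 at 23: fill all 70 ; 130 left.
P22 T1 at 20: fill all 60 ; 70 left.
P18 T2 at 16: only 70 left, fill 70.
Total = 26×40 + 23×70 + 20×60 + 16×70 = 4970.

4970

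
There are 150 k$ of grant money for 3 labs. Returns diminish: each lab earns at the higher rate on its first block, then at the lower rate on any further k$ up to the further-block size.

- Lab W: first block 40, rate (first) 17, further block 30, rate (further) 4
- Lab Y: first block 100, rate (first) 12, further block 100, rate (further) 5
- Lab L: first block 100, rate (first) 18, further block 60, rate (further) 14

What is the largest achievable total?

Treat each block as its own option and order by rate: Lab L/first 18 > Lab W/first 17 > Lab L/second 14 > Lab Y/first 12 > Lab Y/second 5 > Lab W/second 4.
Lab L first at 18: fill all 100 ; 50 left.
Lab W/first (17): +40 ; 10 left.
10 remain; put them into Lab L second at 14.
Total = 18×100 + 17×40 + 14×10 = 2620.

2620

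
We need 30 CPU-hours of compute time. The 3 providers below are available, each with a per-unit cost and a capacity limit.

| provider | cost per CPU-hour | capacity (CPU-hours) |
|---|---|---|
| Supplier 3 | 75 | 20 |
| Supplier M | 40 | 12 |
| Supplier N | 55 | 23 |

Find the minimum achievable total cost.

1470

Fill from the cheapest provider first.
Supplier M (40): use full 12 ; 18 CPU-hours to go.
Supplier N at 55: take 18 of its 23 ; requirement met.
Supplier 3: unused.
Cost = 12×40 + 18×55 = 1470.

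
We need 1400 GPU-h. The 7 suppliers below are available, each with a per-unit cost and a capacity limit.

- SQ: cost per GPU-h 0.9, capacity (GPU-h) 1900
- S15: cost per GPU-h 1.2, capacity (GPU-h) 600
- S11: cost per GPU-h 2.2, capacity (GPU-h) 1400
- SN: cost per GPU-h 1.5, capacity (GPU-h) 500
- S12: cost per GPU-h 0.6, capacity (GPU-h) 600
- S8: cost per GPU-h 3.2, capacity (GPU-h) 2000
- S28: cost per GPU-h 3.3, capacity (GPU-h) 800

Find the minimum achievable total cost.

Cheapest first:
S12 at 0.6: take all 600 GPU-h ; 800 still needed.
SQ at 0.9: take 800 of its 1900 ; requirement met.
S15, SN, S11, S8, S28: unused.
Cost = 600×0.6 + 800×0.9 = 1080.

1080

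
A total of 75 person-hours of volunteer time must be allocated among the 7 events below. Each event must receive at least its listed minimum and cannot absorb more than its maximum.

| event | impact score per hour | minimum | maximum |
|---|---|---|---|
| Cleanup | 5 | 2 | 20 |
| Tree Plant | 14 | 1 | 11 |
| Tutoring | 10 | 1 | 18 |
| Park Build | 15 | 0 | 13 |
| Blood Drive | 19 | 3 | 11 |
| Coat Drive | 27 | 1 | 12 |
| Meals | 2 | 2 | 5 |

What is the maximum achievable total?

1106

Meeting every minimum uses 2+1+1+0+3+1+2 = 10 person-hours, leaving 65.
Highest impact score per hour first: Coat Drive 27 > Blood Drive 19 > Park Build 15 > Tree Plant 14 > Tutoring 10 > Cleanup 5 > Meals 2.
Give Coat Drive 11 more to hit its cap of 12 → 54 left.
Blood Drive takes 8 more to reach its cap of 11 → 46 left.
Park Build takes 13 more to reach its cap of 13 → 33 left.
Give Tree Plant 10 more to hit its cap of 11 → 23 left.
Give Tutoring 17 more to hit its cap of 18 → 6 left.
Only 6 left; Cleanup takes them to reach 8.
Total = 5×8 + 14×11 + 10×18 + 15×13 + 19×11 + 27×12 + 2×2 = 1106.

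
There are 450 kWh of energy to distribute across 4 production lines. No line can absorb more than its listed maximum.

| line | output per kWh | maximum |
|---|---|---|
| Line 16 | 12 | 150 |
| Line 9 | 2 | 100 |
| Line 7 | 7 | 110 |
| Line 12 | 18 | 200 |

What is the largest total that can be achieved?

Rank by output per kWh: Line 12 18 > Line 16 12 > Line 7 7 > Line 9 2.
Line 12: +200 to 200 (cap) → 250 left.
Line 16: +150 to 150 (cap) → 100 left.
Line 7: +100 (room for 110) → 100. Pool exhausted.
Total = 12×150 + 7×100 + 18×200 = 6100.

6100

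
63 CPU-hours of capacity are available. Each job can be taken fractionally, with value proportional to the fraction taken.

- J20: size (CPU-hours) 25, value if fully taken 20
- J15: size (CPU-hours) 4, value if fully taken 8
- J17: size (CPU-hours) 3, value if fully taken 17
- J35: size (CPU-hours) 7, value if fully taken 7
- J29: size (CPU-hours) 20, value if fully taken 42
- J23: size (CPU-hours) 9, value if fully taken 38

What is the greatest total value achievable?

Best value per unit of size first: J17 17/3≈5.67, J23 38/9≈4.22, J29 42/20≈2.1, J15 8/4≈2, J35 7/7≈1, J20 20/25≈0.8.
J17: take in full, 3 CPU-hours for value 17 — 60 left.
Take all of J23 (9 CPU-hours, value 38) — 51 CPU-hours left.
Take all of J29 (20 CPU-hours, value 42) — 31 CPU-hours left.
J15: take in full, 4 CPU-hours for value 8 — 27 left.
Take all of J35 (7 CPU-hours, value 7) — 20 CPU-hours left.
20 CPU-hours left: a 20/25 share of J20 gives 20×20/25 = 16.
Total value = 128.

128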